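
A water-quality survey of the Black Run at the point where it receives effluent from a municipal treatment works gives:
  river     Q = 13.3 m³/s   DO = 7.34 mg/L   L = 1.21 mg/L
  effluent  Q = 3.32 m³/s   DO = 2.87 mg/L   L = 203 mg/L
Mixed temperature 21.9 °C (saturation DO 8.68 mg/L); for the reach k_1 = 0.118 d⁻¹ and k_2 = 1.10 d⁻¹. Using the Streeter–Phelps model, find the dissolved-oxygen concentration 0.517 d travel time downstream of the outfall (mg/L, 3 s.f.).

DO ≈ 5.55 mg/L

Mixed DO = (13.3×7.34 + 3.32×2.87)/(13.3+3.32) = 107.2/16.62 = 6.447 mg/L.
Mixed L₀ = (13.3×1.21 + 3.32×203)/(16.62) = 690.1/16.62 = 41.52 mg/L.
Initial deficit D₀ = C_s − DO₀ = 8.68 − 6.447 = 2.233 mg/L.
D(0.517) = [0.118×41.52/(1.10−0.118)](e^(−0.118×0.517) − e^(−1.10×0.517)) + 2.233 e^(−1.10×0.517)
= 4.989 × (0.9408 − 0.5663) + 2.233 × 0.5663 = 3.133 mg/L.
DO = 8.68 − 3.133 = 5.547 mg/L.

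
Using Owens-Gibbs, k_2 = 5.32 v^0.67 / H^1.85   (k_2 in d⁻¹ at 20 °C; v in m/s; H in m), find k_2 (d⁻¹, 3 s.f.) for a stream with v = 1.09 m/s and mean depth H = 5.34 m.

k_2 = 5.32 × 1.09^0.67 / 5.34^1.85 = 5.32 × 1.059 / 22.18 = 0.2541 d⁻¹.

k_2 ≈ 0.254 d⁻¹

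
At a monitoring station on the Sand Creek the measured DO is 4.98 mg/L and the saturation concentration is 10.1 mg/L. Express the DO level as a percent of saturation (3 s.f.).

49.3 % saturation

% saturation = C/C_s × 100 = 4.98/10.1 × 100 = 49.3 %.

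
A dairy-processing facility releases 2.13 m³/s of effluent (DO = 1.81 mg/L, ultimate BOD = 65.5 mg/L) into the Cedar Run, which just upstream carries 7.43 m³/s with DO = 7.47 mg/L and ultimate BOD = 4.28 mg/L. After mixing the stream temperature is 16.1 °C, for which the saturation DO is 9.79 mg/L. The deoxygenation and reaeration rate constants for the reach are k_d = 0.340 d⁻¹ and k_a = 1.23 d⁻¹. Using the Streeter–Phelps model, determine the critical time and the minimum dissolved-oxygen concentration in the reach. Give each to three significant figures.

Mixed DO = (7.43×7.47 + 2.13×1.81)/(7.43+2.13) = 59.36/9.560 = 6.209 mg/L.
Mixed L₀ = (7.43×4.28 + 2.13×65.5)/(9.560) = 171.3/9.560 = 17.92 mg/L.
Initial deficit D₀ = C_s − DO₀ = 9.79 − 6.209 = 3.581 mg/L.
t_c = (1/0.8900) ln[(1.23/0.340)(1 − 3.581×0.8900/(0.340×17.92))] = 1.124 × ln(1.725) = 0.6128 d.
D_c = (0.340/1.23) × 17.92 × e^(−0.340×0.6128) = 0.2764 × 17.92 × 0.8119 = 4.022 mg/L.
Minimum DO = 9.79 − 4.022 = 5.768 mg/L.

t_c ≈ 0.613 d; minimum DO ≈ 5.77 mg/L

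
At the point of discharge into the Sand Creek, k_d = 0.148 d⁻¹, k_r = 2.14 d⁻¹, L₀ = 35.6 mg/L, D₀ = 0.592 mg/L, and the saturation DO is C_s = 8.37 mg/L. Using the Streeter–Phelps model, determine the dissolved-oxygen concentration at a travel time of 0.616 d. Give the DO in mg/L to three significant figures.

DO ≈ 6.50 mg/L

k_d L₀/(k_r−k_d) = 0.148×35.6/(2.14−0.148) = 5.269/1.992 = 2.645 mg/L.
e^(−k_d t) = e^(−0.148×0.6160) = 0.9129; e^(−k_r t) = e^(−2.14×0.6160) = 0.2676.
D = 2.645 × (0.9129 − 0.2676) + 0.592 × 0.2676 = 1.707 + 0.1584 = 1.865 mg/L.
DO = C_s − D = 8.37 − 1.865 = 6.505 mg/L.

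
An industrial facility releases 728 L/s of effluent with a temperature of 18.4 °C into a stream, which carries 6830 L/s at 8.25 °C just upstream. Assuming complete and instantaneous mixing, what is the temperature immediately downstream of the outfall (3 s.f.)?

9.23 °C

Flow-weighted mixing: C = (Q_r C_r + Q_w C_w)/(Q_r + Q_w)
= (6830×8.25 + 728×18.4)/(6830 + 728) = 69740/7558 = 9.228 °C.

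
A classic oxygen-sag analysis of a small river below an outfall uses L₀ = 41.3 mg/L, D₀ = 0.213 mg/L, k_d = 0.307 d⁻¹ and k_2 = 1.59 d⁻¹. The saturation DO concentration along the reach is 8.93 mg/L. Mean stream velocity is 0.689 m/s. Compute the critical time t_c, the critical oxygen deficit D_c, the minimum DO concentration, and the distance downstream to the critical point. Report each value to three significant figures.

t_c = [1/(k_2−k_d)] ln[(k_2/k_d)(1 − D₀(k_2−k_d)/(k_d L₀))]
= [1/(1.59−0.307)] ln[(1.59/0.307)(1 − 0.213×1.283/(0.307×41.3))]
= (1/1.283) ln[5.179 × 0.9784] = 0.7794 × ln(5.068) = 0.7794 × 1.623 = 1.265 d.
D_c = (k_d/k_2) L₀ e^(−k_d t_c) = (0.307/1.59) × 41.3 × e^(−0.307×1.265) = 0.1931 × 41.3 × 0.6782 = 5.408 mg/L.
Minimum DO = C_s − D_c = 8.93 − 5.408 = 3.522 mg/L.
x_c = v t_c = 0.689 m/s × 1.265 d × 86400 s/d = 75300 m ≈ 75.3 km.

t_c ≈ 1.26 d; D_c ≈ 5.41 mg/L; min DO ≈ 3.52 mg/L; x_c ≈ 75.3 km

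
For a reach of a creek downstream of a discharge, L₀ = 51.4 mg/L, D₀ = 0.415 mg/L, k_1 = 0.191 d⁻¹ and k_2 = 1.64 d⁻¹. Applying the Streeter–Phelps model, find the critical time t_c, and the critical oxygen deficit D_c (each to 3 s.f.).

With k_2/k_1 = 8.586 and 1 − D₀(k_2−k_1)/(k_1 L₀) = 0.9387,
t_c = ln(8.586 × 0.9387) / (1.64 − 0.191) = ln(8.060) / 1.449 = 2.087/1.449 = 1.440 d.
L(t_c) = L₀ e^(−k_1 t_c) = 51.4 × 0.7595 = 39.04 mg/L, and at the critical point k_2 D_c = k_1 L, so D_c = (0.191/1.64) × 39.04 = 4.547 mg/L.

t_c ≈ 1.44 d; D_c ≈ 4.55 mg/L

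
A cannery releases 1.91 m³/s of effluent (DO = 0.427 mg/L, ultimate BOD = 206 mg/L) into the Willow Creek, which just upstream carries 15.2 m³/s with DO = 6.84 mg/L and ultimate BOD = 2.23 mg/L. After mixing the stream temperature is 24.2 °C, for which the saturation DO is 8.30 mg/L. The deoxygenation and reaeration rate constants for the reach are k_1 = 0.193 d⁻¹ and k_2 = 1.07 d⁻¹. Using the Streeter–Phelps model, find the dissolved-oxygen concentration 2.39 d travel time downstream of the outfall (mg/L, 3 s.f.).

Mixed DO = (15.2×6.84 + 1.91×0.427)/(15.2+1.91) = 104.8/17.11 = 6.124 mg/L.
Mixed L₀ = (15.2×2.23 + 1.91×206)/(17.11) = 427.4/17.11 = 24.98 mg/L.
Initial deficit D₀ = C_s − DO₀ = 8.30 − 6.124 = 2.176 mg/L.
D(2.39) = [0.193×24.98/(1.07−0.193)](e^(−0.193×2.39) − e^(−1.07×2.39)) + 2.176 e^(−1.07×2.39)
= 5.497 × (0.6305 − 0.07751) + 2.176 × 0.07751 = 3.208 mg/L.
DO = 8.30 − 3.208 = 5.092 mg/L.

DO ≈ 5.09 mg/L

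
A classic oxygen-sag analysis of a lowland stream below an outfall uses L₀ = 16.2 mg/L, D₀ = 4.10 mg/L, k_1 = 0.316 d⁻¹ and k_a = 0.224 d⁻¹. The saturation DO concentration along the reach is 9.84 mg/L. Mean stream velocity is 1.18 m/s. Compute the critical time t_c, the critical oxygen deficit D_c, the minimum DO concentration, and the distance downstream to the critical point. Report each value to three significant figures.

At the critical point dD/dt = 0, so k_1 L₀ e^(−k_1 t) = k_a D. Substituting D(t) from the Streeter–Phelps equation and solving for t gives
t_c = ln[(k_a/k_1)(1 − D₀(k_a−k_1)/(k_1 L₀))] / (k_a−k_1).
Here k_a−k_1 = -0.09200 d⁻¹ and 1 − D₀(k_a−k_1)/(k_1 L₀) = 1 − 4.10×-0.09200/(0.316×16.2) = 1.074, so
t_c = ln(0.7089 × 1.074) / -0.09200 = -0.2730 / -0.09200 = 2.967 d.
L(t_c) = L₀ e^(−k_1 t_c) = 16.2 × 0.3915 = 6.343 mg/L, and at the critical point k_a D_c = k_1 L, so D_c = (0.316/0.224) × 6.343 = 8.948 mg/L.
Minimum DO = C_s − D_c = 9.84 − 8.948 = 0.8922 mg/L.
x_c = v t_c = 1.18 m/s × 2.967 d × 86400 s/d = 302500 m ≈ 303 km.

t_c ≈ 2.97 d; D_c ≈ 8.95 mg/L; min DO ≈ 0.892 mg/L; x_c ≈ 303 km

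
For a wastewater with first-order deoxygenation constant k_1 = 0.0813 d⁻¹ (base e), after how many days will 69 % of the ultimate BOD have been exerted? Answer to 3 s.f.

y/L₀ = 1 − e^(−k_1 t) = 0.69 ⇒ e^(−k_1 t) = 0.310
t = −ln(0.310) / 0.0813 = 1.171 / 0.0813 = 14.41 d.

t ≈ 14.4 d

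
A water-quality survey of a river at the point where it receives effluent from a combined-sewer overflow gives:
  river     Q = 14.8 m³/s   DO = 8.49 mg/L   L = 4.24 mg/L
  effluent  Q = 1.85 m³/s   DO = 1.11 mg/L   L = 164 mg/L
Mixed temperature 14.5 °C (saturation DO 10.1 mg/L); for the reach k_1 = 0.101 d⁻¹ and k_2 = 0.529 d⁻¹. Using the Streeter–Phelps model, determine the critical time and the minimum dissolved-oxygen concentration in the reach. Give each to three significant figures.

t_c ≈ 2.39 d; minimum DO ≈ 6.80 mg/L

Mixed DO = (14.8×8.49 + 1.85×1.11)/(14.8+1.85) = 127.7/16.65 = 7.670 mg/L.
Mixed L₀ = (14.8×4.24 + 1.85×164)/(16.65) = 366.2/16.65 = 21.99 mg/L.
Initial deficit D₀ = C_s − DO₀ = 10.1 − 7.670 = 2.430 mg/L.
t_c = (1/0.4280) ln[(0.529/0.101)(1 − 2.430×0.4280/(0.101×21.99))] = 2.336 × ln(2.785) = 2.393 d.
D_c = (0.101/0.529) × 21.99 × e^(−0.101×2.393) = 0.1909 × 21.99 × 0.7853 = 3.297 mg/L.
Minimum DO = 10.1 − 3.297 = 6.803 mg/L.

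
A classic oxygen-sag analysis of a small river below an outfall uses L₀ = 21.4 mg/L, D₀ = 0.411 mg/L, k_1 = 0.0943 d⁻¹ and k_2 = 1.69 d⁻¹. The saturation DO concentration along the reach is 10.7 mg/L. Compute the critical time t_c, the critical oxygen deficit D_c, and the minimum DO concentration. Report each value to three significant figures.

t_c ≈ 1.56 d; D_c ≈ 1.03 mg/L; min DO ≈ 9.67 mg/L

t_c = [1/(k_2−k_1)] ln[(k_2/k_1)(1 − D₀(k_2−k_1)/(k_1 L₀))]
= [1/(1.69−0.0943)] ln[(1.69/0.0943)(1 − 0.411×1.596/(0.0943×21.4))]
= (1/1.596) ln[17.92 × 0.6750] = 0.6267 × ln(12.10) = 0.6267 × 2.493 = 1.562 d.
D_c = (k_1/k_2) L₀ e^(−k_1 t_c) = (0.0943/1.69) × 21.4 × e^(−0.0943×1.562) = 0.05580 × 21.4 × 0.8630 = 1.031 mg/L.
Minimum DO = C_s − D_c = 10.7 − 1.031 = 9.669 mg/L.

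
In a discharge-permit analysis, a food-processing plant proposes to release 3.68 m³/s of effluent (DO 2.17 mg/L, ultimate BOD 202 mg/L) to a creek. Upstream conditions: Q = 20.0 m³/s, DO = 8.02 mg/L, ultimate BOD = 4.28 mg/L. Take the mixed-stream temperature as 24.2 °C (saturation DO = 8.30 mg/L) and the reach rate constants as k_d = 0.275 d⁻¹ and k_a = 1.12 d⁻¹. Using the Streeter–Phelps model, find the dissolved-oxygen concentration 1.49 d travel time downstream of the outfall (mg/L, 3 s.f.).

Mixed DO = (20.0×8.02 + 3.68×2.17)/(20.0+3.68) = 168.4/23.68 = 7.111 mg/L.
Mixed L₀ = (20.0×4.28 + 3.68×202)/(23.68) = 829.0/23.68 = 35.01 mg/L.
Initial deficit D₀ = C_s − DO₀ = 8.30 − 7.111 = 1.189 mg/L.
D(1.49) = [0.275×35.01/(1.12−0.275)](e^(−0.275×1.49) − e^(−1.12×1.49)) + 1.189 e^(−1.12×1.49)
= 11.39 × (0.6638 − 0.1885) + 1.189 × 0.1885 = 5.640 mg/L.
DO = 8.30 − 5.640 = 2.660 mg/L.

DO ≈ 2.66 mg/L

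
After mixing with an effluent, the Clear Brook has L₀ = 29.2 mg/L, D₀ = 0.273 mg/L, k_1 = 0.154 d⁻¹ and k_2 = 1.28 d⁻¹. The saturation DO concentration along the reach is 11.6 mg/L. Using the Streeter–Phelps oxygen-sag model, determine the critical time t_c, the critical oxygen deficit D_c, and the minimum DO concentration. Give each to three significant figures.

t_c ≈ 1.82 d; D_c ≈ 2.66 mg/L; min DO ≈ 8.94 mg/L

t_c = [1/(k_2−k_1)] ln[(k_2/k_1)(1 − D₀(k_2−k_1)/(k_1 L₀))]
= [1/(1.28−0.154)] ln[(1.28/0.154)(1 − 0.273×1.126/(0.154×29.2))]
= (1/1.126) ln[8.312 × 0.9316] = 0.8881 × ln(7.744) = 0.8881 × 2.047 = 1.818 d.
L(t_c) = L₀ e^(−k_1 t_c) = 29.2 × 0.7558 = 22.07 mg/L, and at the critical point k_2 D_c = k_1 L, so D_c = (0.154/1.28) × 22.07 = 2.655 mg/L.
Minimum DO = C_s − D_c = 11.6 − 2.655 = 8.945 mg/L.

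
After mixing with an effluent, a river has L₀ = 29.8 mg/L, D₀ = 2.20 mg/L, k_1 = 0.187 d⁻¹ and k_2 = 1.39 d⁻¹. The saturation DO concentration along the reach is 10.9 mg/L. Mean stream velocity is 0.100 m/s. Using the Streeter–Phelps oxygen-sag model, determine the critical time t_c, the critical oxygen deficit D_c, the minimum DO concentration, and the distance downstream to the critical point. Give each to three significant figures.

With k_2/k_1 = 7.433 and 1 − D₀(k_2−k_1)/(k_1 L₀) = 0.5251,
t_c = ln(7.433 × 0.5251) / (1.39 − 0.187) = ln(3.903) / 1.203 = 1.362/1.203 = 1.132 d.
D_c = (k_1/k_2) L₀ e^(−k_1 t_c) = (0.187/1.39) × 29.8 × e^(−0.187×1.132) = 0.1345 × 29.8 × 0.8092 = 3.244 mg/L.
Minimum DO = C_s − D_c = 10.9 − 3.244 = 7.656 mg/L.
x_c = v t_c = 0.100 m/s × 1.132 d × 86400 s/d = 9780 m ≈ 9.78 km.

t_c ≈ 1.13 d; D_c ≈ 3.24 mg/L; min DO ≈ 7.66 mg/L; x_c ≈ 9.78 km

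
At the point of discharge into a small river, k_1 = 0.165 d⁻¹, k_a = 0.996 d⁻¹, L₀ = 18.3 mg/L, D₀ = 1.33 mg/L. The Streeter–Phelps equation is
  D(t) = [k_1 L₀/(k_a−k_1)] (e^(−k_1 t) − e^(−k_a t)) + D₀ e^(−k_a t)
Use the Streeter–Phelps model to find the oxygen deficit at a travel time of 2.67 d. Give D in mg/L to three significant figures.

k_1 L₀/(k_a−k_1) = 0.165×18.3/(0.996−0.165) = 3.020/0.8310 = 3.634 mg/L.
e^(−k_1 t) = e^(−0.165×2.670) = 0.6437; e^(−k_a t) = e^(−0.996×2.670) = 0.07000.
D = 3.634 × (0.6437 − 0.07000) + 1.33 × 0.07000 = 2.085 + 0.09309 = 2.178 mg/L.

D ≈ 2.18 mg/L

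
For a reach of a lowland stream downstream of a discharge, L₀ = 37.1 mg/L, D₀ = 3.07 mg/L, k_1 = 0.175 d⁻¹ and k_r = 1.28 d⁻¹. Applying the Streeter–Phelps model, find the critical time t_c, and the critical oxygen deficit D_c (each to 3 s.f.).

t_c = [1/(k_r−k_1)] ln[(k_r/k_1)(1 − D₀(k_r−k_1)/(k_1 L₀))]
= [1/(1.28−0.175)] ln[(1.28/0.175)(1 − 3.07×1.105/(0.175×37.1))]
= (1/1.105) ln[7.314 × 0.4775] = 0.9050 × ln(3.493) = 0.9050 × 1.251 = 1.132 d.
D_c = (k_1/k_r) L₀ e^(−k_1 t_c) = (0.175/1.28) × 37.1 × e^(−0.175×1.132) = 0.1367 × 37.1 × 0.8203 = 4.161 mg/L.

t_c ≈ 1.13 d; D_c ≈ 4.16 mg/L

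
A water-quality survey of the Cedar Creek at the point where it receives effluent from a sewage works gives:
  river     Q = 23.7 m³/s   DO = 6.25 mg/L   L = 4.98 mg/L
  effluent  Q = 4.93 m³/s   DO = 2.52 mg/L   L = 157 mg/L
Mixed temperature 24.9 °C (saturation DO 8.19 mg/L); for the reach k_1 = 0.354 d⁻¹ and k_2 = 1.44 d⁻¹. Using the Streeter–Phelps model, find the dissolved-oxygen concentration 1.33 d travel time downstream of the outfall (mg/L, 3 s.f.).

Mixed DO = (23.7×6.25 + 4.93×2.52)/(23.7+4.93) = 160.5/28.63 = 5.608 mg/L.
Mixed L₀ = (23.7×4.98 + 4.93×157)/(28.63) = 892.0/28.63 = 31.16 mg/L.
Initial deficit D₀ = C_s − DO₀ = 8.19 − 5.608 = 2.582 mg/L.
D(1.33) = [0.354×31.16/(1.44−0.354)](e^(−0.354×1.33) − e^(−1.44×1.33)) + 2.582 e^(−1.44×1.33)
= 10.16 × (0.6245 − 0.1473) + 2.582 × 0.1473 = 5.227 mg/L.
DO = 8.19 − 5.227 = 2.963 mg/L.

DO ≈ 2.96 mg/L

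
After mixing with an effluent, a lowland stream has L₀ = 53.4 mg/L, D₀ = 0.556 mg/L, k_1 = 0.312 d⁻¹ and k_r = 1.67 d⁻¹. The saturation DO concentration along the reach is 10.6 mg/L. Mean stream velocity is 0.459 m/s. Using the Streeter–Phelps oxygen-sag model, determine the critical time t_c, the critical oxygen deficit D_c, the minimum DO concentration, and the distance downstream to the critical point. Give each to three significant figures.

t_c ≈ 1.20 d; D_c ≈ 6.86 mg/L; min DO ≈ 3.74 mg/L; x_c ≈ 47.6 km

With k_r/k_1 = 5.353 and 1 − D₀(k_r−k_1)/(k_1 L₀) = 0.9547,
t_c = ln(5.353 × 0.9547) / (1.67 − 0.312) = ln(5.110) / 1.358 = 1.631/1.358 = 1.201 d.
D_c = (k_1/k_r) L₀ e^(−k_1 t_c) = (0.312/1.67) × 53.4 × e^(−0.312×1.201) = 0.1868 × 53.4 × 0.6874 = 6.858 mg/L.
Minimum DO = C_s − D_c = 10.6 − 6.858 = 3.742 mg/L.
x_c = v t_c = 0.459 m/s × 1.201 d × 86400 s/d = 47640 m ≈ 47.6 km.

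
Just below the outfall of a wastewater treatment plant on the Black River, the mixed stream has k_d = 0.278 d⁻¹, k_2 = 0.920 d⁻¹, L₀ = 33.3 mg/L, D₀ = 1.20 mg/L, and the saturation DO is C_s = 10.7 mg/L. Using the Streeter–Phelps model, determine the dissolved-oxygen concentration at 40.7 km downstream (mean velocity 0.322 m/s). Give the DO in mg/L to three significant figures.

Travel time t = x/v = 40.7 km / (0.322 m/s) = 40700 m / 0.322 m/s = 126400 s = 1.463 d.
k_d L₀/(k_2−k_d) = 0.278×33.3/(0.920−0.278) = 9.257/0.6420 = 14.42 mg/L.
e^(−k_d t) = e^(−0.278×1.463) = 0.6658; e^(−k_2 t) = e^(−0.920×1.463) = 0.2603.
D = 14.42 × (0.6658 − 0.2603) + 1.20 × 0.2603 = 5.848 + 0.3124 = 6.160 mg/L.
DO = C_s − D = 10.7 − 6.160 = 4.540 mg/L.

DO ≈ 4.54 mg/L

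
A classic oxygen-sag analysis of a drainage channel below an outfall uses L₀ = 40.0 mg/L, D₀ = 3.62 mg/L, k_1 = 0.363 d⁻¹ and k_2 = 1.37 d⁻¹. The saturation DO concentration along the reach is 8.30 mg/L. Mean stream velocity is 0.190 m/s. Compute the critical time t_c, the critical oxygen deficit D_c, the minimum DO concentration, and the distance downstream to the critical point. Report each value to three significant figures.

t_c = [1/(k_2−k_1)] ln[(k_2/k_1)(1 − D₀(k_2−k_1)/(k_1 L₀))]
= [1/(1.37−0.363)] ln[(1.37/0.363)(1 − 3.62×1.007/(0.363×40.0))]
= (1/1.007) ln[3.774 × 0.7489] = 0.9930 × ln(2.827) = 0.9930 × 1.039 = 1.032 d.
D_c = (k_1/k_2) L₀ e^(−k_1 t_c) = (0.363/1.37) × 40.0 × e^(−0.363×1.032) = 0.2650 × 40.0 × 0.6876 = 7.287 mg/L.
Minimum DO = C_s − D_c = 8.30 − 7.287 = 1.013 mg/L.
x_c = v t_c = 0.190 m/s × 1.032 d × 86400 s/d = 16940 m ≈ 16.9 km.

t_c ≈ 1.03 d; D_c ≈ 7.29 mg/L; min DO ≈ 1.01 mg/L; x_c ≈ 16.9 km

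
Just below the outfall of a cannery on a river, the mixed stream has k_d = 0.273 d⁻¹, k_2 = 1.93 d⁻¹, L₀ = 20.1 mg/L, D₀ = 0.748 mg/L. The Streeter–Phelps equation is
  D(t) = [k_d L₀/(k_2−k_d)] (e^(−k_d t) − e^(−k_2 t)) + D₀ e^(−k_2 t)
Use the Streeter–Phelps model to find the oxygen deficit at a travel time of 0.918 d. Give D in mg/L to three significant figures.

k_d L₀/(k_2−k_d) = 0.273×20.1/(1.93−0.273) = 5.487/1.657 = 3.312 mg/L.
e^(−k_d t) = e^(−0.273×0.9180) = 0.7783; e^(−k_2 t) = e^(−1.93×0.9180) = 0.1700.
D = 3.312 × (0.7783 − 0.1700) + 0.748 × 0.1700 = 2.014 + 0.1272 = 2.142 mg/L.

D ≈ 2.14 mg/L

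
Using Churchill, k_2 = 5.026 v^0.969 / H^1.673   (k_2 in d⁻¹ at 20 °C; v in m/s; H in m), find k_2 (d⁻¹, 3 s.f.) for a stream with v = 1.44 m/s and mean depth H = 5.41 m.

k_2 = 5.026 × 1.44^0.969 / 5.41^1.673 = 5.026 × 1.424 / 16.85 = 0.4247 d⁻¹.

k_2 ≈ 0.425 d⁻¹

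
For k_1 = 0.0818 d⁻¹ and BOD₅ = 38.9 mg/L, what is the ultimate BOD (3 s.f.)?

BOD₅ = L₀(1 − e^(−5k_1)) ⇒ L₀ = BOD₅ / (1 − e^(−5×0.0818))
= 38.9 / (1 − 0.6643) = 38.9 / 0.3357 = 115.9 mg/L.

L₀ ≈ 116 mg/L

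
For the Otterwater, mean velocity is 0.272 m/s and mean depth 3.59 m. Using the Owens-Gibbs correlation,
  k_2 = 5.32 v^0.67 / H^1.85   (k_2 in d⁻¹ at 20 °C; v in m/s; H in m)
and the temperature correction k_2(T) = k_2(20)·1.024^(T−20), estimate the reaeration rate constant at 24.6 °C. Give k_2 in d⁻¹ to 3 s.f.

k_2 ≈ 0.233 d⁻¹

k_2(20) = 5.32 × 0.272^0.67 / 3.59^1.85 = 5.32 × 0.4180 / 10.64 = 0.2090 d⁻¹.
k_2(24.6) = 0.2090 × 1.024^(24.6−20) = 0.2090 × 1.115 = 0.2331 d⁻¹.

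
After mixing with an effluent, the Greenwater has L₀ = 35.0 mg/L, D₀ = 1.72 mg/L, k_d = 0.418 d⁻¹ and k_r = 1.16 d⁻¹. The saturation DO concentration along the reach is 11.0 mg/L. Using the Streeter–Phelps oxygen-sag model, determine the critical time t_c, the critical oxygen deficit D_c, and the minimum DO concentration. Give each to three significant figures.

With k_r/k_d = 2.775 and 1 − D₀(k_r−k_d)/(k_d L₀) = 0.9128,
t_c = ln(2.775 × 0.9128) / (1.16 − 0.418) = ln(2.533) / 0.7420 = 0.9294/0.7420 = 1.253 d.
L(t_c) = L₀ e^(−k_d t_c) = 35.0 × 0.5924 = 20.73 mg/L, and at the critical point k_r D_c = k_d L, so D_c = (0.418/1.16) × 20.73 = 7.471 mg/L.
Minimum DO = C_s − D_c = 11.0 − 7.471 = 3.529 mg/L.

t_c ≈ 1.25 d; D_c ≈ 7.47 mg/L; min DO ≈ 3.53 mg/L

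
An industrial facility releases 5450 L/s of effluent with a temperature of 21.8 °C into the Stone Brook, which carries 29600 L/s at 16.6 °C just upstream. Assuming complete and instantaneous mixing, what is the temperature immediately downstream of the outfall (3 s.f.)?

17.4 °C

Flow-weighted mixing: C = (Q_r C_r + Q_w C_w)/(Q_r + Q_w)
= (29600×16.6 + 5450×21.8)/(29600 + 5450) = 610200/35050 = 17.41 °C.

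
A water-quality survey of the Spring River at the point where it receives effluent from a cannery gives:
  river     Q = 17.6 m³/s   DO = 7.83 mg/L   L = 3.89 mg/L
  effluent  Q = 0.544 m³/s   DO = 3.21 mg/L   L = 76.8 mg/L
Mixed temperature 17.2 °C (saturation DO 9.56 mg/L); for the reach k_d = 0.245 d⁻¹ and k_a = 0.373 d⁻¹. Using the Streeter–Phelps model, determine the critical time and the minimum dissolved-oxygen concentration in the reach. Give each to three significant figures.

Mixed DO = (17.6×7.83 + 0.544×3.21)/(17.6+0.544) = 139.6/18.14 = 7.691 mg/L.
Mixed L₀ = (17.6×3.89 + 0.544×76.8)/(18.14) = 110.2/18.14 = 6.076 mg/L.
Initial deficit D₀ = C_s − DO₀ = 9.56 − 7.691 = 1.869 mg/L.
t_c = (1/0.1280) ln[(0.373/0.245)(1 − 1.869×0.1280/(0.245×6.076))] = 7.812 × ln(1.278) = 1.915 d.
D_c = (0.245/0.373) × 6.076 × e^(−0.245×1.915) = 0.6568 × 6.076 × 0.6255 = 2.496 mg/L.
Minimum DO = 9.56 − 2.496 = 7.064 mg/L.

t_c ≈ 1.92 d; minimum DO ≈ 7.06 mg/L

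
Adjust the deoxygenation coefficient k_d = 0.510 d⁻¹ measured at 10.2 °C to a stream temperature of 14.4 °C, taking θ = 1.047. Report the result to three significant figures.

k_d ≈ 0.619 d⁻¹

k_d(T₂) = k_d(T₁) · θ^(T₂−T₁) = 0.510 × 1.047^(14.4−10.2)
= 0.510 × 1.047^4.20 = 0.510 × 1.213 = 0.6185 d⁻¹.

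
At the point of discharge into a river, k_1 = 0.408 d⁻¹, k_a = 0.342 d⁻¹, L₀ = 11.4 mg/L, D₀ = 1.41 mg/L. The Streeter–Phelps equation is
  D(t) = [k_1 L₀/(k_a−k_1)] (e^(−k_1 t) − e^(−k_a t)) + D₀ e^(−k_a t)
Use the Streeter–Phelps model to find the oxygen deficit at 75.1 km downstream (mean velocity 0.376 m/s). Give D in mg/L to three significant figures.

Travel time t = x/v = 75.1 km / (0.376 m/s) = 75100 m / 0.376 m/s = 199700 s = 2.312 d.
k_1 L₀/(k_a−k_1) = 0.408×11.4/(0.342−0.408) = 4.651/-0.06600 = -70.47 mg/L.
e^(−k_1 t) = e^(−0.408×2.312) = 0.3894; e^(−k_a t) = e^(−0.342×2.312) = 0.4536.
D = -70.47 × (0.3894 − 0.4536) + 1.41 × 0.4536 = 4.523 + 0.6395 = 5.163 mg/L.

D ≈ 5.16 mg/L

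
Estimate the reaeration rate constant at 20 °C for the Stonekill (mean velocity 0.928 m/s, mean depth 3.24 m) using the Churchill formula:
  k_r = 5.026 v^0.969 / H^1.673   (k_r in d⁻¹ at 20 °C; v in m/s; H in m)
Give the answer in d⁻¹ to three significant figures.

k_r = 5.026 × 0.928^0.969 / 3.24^1.673 = 5.026 × 0.9302 / 7.147 = 0.6541 d⁻¹.

k_r ≈ 0.654 d⁻¹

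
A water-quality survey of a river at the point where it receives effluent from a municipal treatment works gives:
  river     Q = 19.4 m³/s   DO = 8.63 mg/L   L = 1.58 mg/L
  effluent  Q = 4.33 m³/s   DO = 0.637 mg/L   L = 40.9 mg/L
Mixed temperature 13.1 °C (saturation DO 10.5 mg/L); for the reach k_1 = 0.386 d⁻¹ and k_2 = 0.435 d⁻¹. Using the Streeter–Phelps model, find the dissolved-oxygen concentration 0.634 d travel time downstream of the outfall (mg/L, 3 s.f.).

Mixed DO = (19.4×8.63 + 4.33×0.637)/(19.4+4.33) = 170.2/23.73 = 7.172 mg/L.
Mixed L₀ = (19.4×1.58 + 4.33×40.9)/(23.73) = 207.7/23.73 = 8.755 mg/L.
Initial deficit D₀ = C_s − DO₀ = 10.5 − 7.172 = 3.328 mg/L.
D(0.634) = [0.386×8.755/(0.435−0.386)](e^(−0.386×0.634) − e^(−0.435×0.634)) + 3.328 e^(−0.435×0.634)
= 68.97 × (0.7829 − 0.7590) + 3.328 × 0.7590 = 4.178 mg/L.
DO = 10.5 − 4.178 = 6.322 mg/L.

DO ≈ 6.32 mg/L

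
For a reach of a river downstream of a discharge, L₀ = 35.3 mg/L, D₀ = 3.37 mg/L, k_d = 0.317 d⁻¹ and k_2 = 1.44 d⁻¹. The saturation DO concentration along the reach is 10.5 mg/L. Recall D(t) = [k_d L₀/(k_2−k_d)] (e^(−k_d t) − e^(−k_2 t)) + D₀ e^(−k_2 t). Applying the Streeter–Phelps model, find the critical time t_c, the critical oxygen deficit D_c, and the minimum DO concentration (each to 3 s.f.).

t_c ≈ 0.980 d; D_c ≈ 5.70 mg/L; min DO ≈ 4.80 mg/L

t_c = [1/(k_2−k_d)] ln[(k_2/k_d)(1 − D₀(k_2−k_d)/(k_d L₀))]
= [1/(1.44−0.317)] ln[(1.44/0.317)(1 − 3.37×1.123/(0.317×35.3))]
= (1/1.123) ln[4.543 × 0.6618] = 0.8905 × ln(3.006) = 0.8905 × 1.101 = 0.9801 d.
L(t_c) = L₀ e^(−k_d t_c) = 35.3 × 0.7329 = 25.87 mg/L, and at the critical point k_2 D_c = k_d L, so D_c = (0.317/1.44) × 25.87 = 5.696 mg/L.
Minimum DO = C_s − D_c = 10.5 − 5.696 = 4.804 mg/L.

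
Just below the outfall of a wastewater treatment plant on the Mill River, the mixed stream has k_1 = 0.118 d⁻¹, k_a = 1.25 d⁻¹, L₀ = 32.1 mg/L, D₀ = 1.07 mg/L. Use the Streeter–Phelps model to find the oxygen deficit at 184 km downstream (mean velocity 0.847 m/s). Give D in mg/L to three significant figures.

D ≈ 2.39 mg/L

Travel time t = x/v = 184 km / (0.847 m/s) = 184000 m / 0.847 m/s = 217200 s = 2.514 d.
k_1 L₀/(k_a−k_1) = 0.118×32.1/(1.25−0.118) = 3.788/1.132 = 3.346 mg/L.
e^(−k_1 t) = e^(−0.118×2.514) = 0.7433; e^(−k_a t) = e^(−1.25×2.514) = 0.04316.
D = 3.346 × (0.7433 − 0.04316) + 1.07 × 0.04316 = 2.343 + 0.04618 = 2.389 mg/L.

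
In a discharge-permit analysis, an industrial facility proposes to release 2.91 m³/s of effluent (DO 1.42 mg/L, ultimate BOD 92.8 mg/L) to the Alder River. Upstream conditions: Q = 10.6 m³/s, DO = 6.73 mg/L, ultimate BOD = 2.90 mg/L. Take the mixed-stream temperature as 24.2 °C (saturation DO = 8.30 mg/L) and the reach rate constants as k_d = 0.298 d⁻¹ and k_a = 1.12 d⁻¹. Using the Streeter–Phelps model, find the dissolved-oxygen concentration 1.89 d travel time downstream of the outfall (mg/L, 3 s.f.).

DO ≈ 4.35 mg/L

Mixed DO = (10.6×6.73 + 2.91×1.42)/(10.6+2.91) = 75.47/13.51 = 5.586 mg/L.
Mixed L₀ = (10.6×2.90 + 2.91×92.8)/(13.51) = 300.8/13.51 = 22.26 mg/L.
Initial deficit D₀ = C_s − DO₀ = 8.30 − 5.586 = 2.714 mg/L.
D(1.89) = [0.298×22.26/(1.12−0.298)](e^(−0.298×1.89) − e^(−1.12×1.89)) + 2.714 e^(−1.12×1.89)
= 8.071 × (0.5694 − 0.1204) + 2.714 × 0.1204 = 3.950 mg/L.
DO = 8.30 − 3.950 = 4.350 mg/L.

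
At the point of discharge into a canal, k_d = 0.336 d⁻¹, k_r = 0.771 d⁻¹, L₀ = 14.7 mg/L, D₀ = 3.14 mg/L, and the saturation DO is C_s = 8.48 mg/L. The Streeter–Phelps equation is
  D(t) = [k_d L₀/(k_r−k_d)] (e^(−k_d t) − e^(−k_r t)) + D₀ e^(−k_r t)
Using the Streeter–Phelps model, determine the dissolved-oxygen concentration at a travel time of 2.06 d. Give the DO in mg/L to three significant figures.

DO ≈ 4.48 mg/L

k_d L₀/(k_r−k_d) = 0.336×14.7/(0.771−0.336) = 4.939/0.4350 = 11.35 mg/L.
e^(−k_d t) = e^(−0.336×2.060) = 0.5005; e^(−k_r t) = e^(−0.771×2.060) = 0.2043.
D = 11.35 × (0.5005 − 0.2043) + 3.14 × 0.2043 = 3.363 + 0.6414 = 4.005 mg/L.
DO = C_s − D = 8.48 − 4.005 = 4.475 mg/L.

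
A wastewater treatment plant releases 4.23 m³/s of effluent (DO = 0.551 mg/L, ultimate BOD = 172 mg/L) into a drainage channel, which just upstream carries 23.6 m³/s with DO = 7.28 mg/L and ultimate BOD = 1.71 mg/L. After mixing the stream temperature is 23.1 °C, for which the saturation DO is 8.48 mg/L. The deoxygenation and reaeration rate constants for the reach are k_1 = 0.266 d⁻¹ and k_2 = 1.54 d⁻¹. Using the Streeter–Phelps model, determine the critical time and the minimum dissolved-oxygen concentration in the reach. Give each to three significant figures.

Mixed DO = (23.6×7.28 + 4.23×0.551)/(23.6+4.23) = 174.1/27.83 = 6.257 mg/L.
Mixed L₀ = (23.6×1.71 + 4.23×172)/(27.83) = 767.9/27.83 = 27.59 mg/L.
Initial deficit D₀ = C_s − DO₀ = 8.48 − 6.257 = 2.223 mg/L.
t_c = (1/1.274) ln[(1.54/0.266)(1 − 2.223×1.274/(0.266×27.59))] = 0.7849 × ln(3.556) = 0.9957 d.
D_c = (0.266/1.54) × 27.59 × e^(−0.266×0.9957) = 0.1727 × 27.59 × 0.7673 = 3.657 mg/L.
Minimum DO = 8.48 − 3.657 = 4.823 mg/L.

t_c ≈ 0.996 d; minimum DO ≈ 4.82 mg/L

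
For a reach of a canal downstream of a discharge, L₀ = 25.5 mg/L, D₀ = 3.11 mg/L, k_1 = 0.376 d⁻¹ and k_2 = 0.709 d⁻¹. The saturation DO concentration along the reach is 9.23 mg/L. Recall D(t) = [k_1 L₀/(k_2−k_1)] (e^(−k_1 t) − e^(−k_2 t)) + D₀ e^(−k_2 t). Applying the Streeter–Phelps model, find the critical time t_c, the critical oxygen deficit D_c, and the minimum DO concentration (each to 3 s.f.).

t_c = [1/(k_2−k_1)] ln[(k_2/k_1)(1 − D₀(k_2−k_1)/(k_1 L₀))]
= [1/(0.709−0.376)] ln[(0.709/0.376)(1 − 3.11×0.3330/(0.376×25.5))]
= (1/0.3330) ln[1.886 × 0.8920] = 3.003 × ln(1.682) = 3.003 × 0.5200 = 1.561 d.
L(t_c) = L₀ e^(−k_1 t_c) = 25.5 × 0.5559 = 14.18 mg/L, and at the critical point k_2 D_c = k_1 L, so D_c = (0.376/0.709) × 14.18 = 7.518 mg/L.
Minimum DO = C_s − D_c = 9.23 − 7.518 = 1.712 mg/L.

t_c ≈ 1.56 d; D_c ≈ 7.52 mg/L; min DO ≈ 1.71 mg/L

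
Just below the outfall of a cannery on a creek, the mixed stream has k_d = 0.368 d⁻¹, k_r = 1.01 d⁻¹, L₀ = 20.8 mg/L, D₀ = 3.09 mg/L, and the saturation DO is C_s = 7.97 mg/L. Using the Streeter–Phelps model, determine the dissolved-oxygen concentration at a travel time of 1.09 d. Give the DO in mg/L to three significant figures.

k_d L₀/(k_r−k_d) = 0.368×20.8/(1.01−0.368) = 7.654/0.6420 = 11.92 mg/L.
e^(−k_d t) = e^(−0.368×1.090) = 0.6696; e^(−k_r t) = e^(−1.01×1.090) = 0.3326.
D = 11.92 × (0.6696 − 0.3326) + 3.09 × 0.3326 = 4.018 + 1.028 = 5.046 mg/L.
DO = C_s − D = 7.97 − 5.046 = 2.924 mg/L.

DO ≈ 2.92 mg/L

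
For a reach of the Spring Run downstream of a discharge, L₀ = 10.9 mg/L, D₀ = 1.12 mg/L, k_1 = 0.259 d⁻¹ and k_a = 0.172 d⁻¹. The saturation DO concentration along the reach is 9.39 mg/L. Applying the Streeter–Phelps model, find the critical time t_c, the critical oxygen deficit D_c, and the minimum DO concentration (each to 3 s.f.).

At the critical point dD/dt = 0, so k_1 L₀ e^(−k_1 t) = k_a D. Substituting D(t) from the Streeter–Phelps equation and solving for t gives
t_c = ln[(k_a/k_1)(1 − D₀(k_a−k_1)/(k_1 L₀))] / (k_a−k_1).
Here k_a−k_1 = -0.08700 d⁻¹ and 1 − D₀(k_a−k_1)/(k_1 L₀) = 1 − 1.12×-0.08700/(0.259×10.9) = 1.035, so
t_c = ln(0.6641 × 1.035) / -0.08700 = -0.3754 / -0.08700 = 4.315 d.
L(t_c) = L₀ e^(−k_1 t_c) = 10.9 × 0.3271 = 3.565 mg/L, and at the critical point k_a D_c = k_1 L, so D_c = (0.259/0.172) × 3.565 = 5.368 mg/L.
Minimum DO = C_s − D_c = 9.39 − 5.368 = 4.022 mg/L.

t_c ≈ 4.31 d; D_c ≈ 5.37 mg/L; min DO ≈ 4.02 mg/L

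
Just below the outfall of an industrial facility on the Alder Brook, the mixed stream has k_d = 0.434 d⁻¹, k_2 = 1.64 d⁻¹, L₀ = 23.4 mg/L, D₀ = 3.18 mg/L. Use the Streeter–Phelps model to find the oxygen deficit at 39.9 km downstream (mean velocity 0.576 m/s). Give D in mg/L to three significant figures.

Travel time t = x/v = 39.9 km / (0.576 m/s) = 39900 m / 0.576 m/s = 69270 s = 0.8017 d.
k_d L₀/(k_2−k_d) = 0.434×23.4/(1.64−0.434) = 10.16/1.206 = 8.421 mg/L.
e^(−k_d t) = e^(−0.434×0.8017) = 0.7061; e^(−k_2 t) = e^(−1.64×0.8017) = 0.2685.
D = 8.421 × (0.7061 − 0.2685) + 3.18 × 0.2685 = 3.685 + 0.8539 = 4.539 mg/L.

D ≈ 4.54 mg/L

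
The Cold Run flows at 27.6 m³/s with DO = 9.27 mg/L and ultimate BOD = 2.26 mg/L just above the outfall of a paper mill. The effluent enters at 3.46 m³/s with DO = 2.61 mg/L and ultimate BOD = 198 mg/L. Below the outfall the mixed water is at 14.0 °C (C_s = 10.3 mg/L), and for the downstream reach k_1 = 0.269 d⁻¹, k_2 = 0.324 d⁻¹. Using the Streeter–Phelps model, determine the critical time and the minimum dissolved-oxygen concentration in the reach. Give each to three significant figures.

t_c ≈ 3.11 d; minimum DO ≈ 1.64 mg/L

Mixed DO = (27.6×9.27 + 3.46×2.61)/(27.6+3.46) = 264.9/31.06 = 8.528 mg/L.
Mixed L₀ = (27.6×2.26 + 3.46×198)/(31.06) = 747.5/31.06 = 24.06 mg/L.
Initial deficit D₀ = C_s − DO₀ = 10.3 − 8.528 = 1.772 mg/L.
t_c = (1/0.05500) ln[(0.324/0.269)(1 − 1.772×0.05500/(0.269×24.06))] = 18.18 × ln(1.186) = 3.107 d.
D_c = (0.269/0.324) × 24.06 × e^(−0.269×3.107) = 0.8302 × 24.06 × 0.4336 = 8.663 mg/L.
Minimum DO = 10.3 − 8.663 = 1.637 mg/L.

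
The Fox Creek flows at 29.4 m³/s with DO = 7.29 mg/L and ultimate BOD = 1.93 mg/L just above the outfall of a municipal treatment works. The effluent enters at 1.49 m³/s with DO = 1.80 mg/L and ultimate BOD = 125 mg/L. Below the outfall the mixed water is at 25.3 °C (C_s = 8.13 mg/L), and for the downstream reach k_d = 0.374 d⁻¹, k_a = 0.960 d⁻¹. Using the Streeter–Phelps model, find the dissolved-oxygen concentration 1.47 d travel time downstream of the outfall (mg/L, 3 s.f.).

Mixed DO = (29.4×7.29 + 1.49×1.80)/(29.4+1.49) = 217.0/30.89 = 7.025 mg/L.
Mixed L₀ = (29.4×1.93 + 1.49×125)/(30.89) = 243.0/30.89 = 7.866 mg/L.
Initial deficit D₀ = C_s − DO₀ = 8.13 − 7.025 = 1.105 mg/L.
D(1.47) = [0.374×7.866/(0.960−0.374)](e^(−0.374×1.47) − e^(−0.960×1.47)) + 1.105 e^(−0.960×1.47)
= 5.021 × (0.5771 − 0.2439) + 1.105 × 0.2439 = 1.942 mg/L.
DO = 8.13 − 1.942 = 6.188 mg/L.

DO ≈ 6.19 mg/L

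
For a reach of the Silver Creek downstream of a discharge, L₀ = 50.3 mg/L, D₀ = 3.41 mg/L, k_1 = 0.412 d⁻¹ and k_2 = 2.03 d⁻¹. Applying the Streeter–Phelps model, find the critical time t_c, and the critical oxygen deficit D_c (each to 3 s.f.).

t_c = [1/(k_2−k_1)] ln[(k_2/k_1)(1 − D₀(k_2−k_1)/(k_1 L₀))]
= [1/(2.03−0.412)] ln[(2.03/0.412)(1 − 3.41×1.618/(0.412×50.3))]
= (1/1.618) ln[4.927 × 0.7338] = 0.6180 × ln(3.615) = 0.6180 × 1.285 = 0.7943 d.
L(t_c) = L₀ e^(−k_1 t_c) = 50.3 × 0.7209 = 36.26 mg/L, and at the critical point k_2 D_c = k_1 L, so D_c = (0.412/2.03) × 36.26 = 7.359 mg/L.

t_c ≈ 0.794 d; D_c ≈ 7.36 mg/L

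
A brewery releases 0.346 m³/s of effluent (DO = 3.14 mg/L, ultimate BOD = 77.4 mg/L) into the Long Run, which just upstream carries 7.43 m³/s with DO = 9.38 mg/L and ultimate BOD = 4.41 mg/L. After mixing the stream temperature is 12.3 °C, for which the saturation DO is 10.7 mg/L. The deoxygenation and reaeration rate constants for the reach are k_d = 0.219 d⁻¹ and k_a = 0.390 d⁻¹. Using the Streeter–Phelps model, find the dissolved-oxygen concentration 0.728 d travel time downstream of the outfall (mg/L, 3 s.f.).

Mixed DO = (7.43×9.38 + 0.346×3.14)/(7.43+0.346) = 70.78/7.776 = 9.102 mg/L.
Mixed L₀ = (7.43×4.41 + 0.346×77.4)/(7.776) = 59.55/7.776 = 7.658 mg/L.
Initial deficit D₀ = C_s − DO₀ = 10.7 − 9.102 = 1.598 mg/L.
D(0.728) = [0.219×7.658/(0.390−0.219)](e^(−0.219×0.728) − e^(−0.390×0.728)) + 1.598 e^(−0.390×0.728)
= 9.807 × (0.8526 − 0.7528) + 1.598 × 0.7528 = 2.182 mg/L.
DO = 10.7 − 2.182 = 8.518 mg/L.

DO ≈ 8.52 mg/L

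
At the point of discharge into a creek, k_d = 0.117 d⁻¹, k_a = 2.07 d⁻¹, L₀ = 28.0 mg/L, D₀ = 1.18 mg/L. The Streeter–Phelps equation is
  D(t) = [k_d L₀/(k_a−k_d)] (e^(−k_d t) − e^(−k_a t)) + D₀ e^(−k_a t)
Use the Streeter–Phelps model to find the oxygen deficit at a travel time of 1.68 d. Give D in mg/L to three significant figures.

D ≈ 1.36 mg/L

k_d L₀/(k_a−k_d) = 0.117×28.0/(2.07−0.117) = 3.276/1.953 = 1.677 mg/L.
e^(−k_d t) = e^(−0.117×1.680) = 0.8216; e^(−k_a t) = e^(−2.07×1.680) = 0.03088.
D = 1.677 × (0.8216 − 0.03088) + 1.18 × 0.03088 = 1.326 + 0.03644 = 1.363 mg/L.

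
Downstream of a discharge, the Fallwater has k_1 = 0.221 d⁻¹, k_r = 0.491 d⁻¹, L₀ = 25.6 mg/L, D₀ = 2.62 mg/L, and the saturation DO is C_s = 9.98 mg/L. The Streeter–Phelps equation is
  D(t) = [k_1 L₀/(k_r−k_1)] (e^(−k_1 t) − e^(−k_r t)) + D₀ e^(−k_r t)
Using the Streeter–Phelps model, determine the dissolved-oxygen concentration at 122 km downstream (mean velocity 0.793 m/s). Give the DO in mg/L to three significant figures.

Travel time t = x/v = 122 km / (0.793 m/s) = 122000 m / 0.793 m/s = 153800 s = 1.781 d.
k_1 L₀/(k_r−k_1) = 0.221×25.6/(0.491−0.221) = 5.658/0.2700 = 20.95 mg/L.
e^(−k_1 t) = e^(−0.221×1.781) = 0.6747; e^(−k_r t) = e^(−0.491×1.781) = 0.4172.
D = 20.95 × (0.6747 − 0.4172) + 2.62 × 0.4172 = 5.396 + 1.093 = 6.489 mg/L.
DO = C_s − D = 9.98 − 6.489 = 3.491 mg/L.

DO ≈ 3.49 mg/L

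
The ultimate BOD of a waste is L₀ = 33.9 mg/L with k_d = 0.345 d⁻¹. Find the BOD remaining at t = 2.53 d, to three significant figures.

L_t = L₀ e^(−k_d t) = 33.9 × e^(−0.345×2.53) = 33.9 × 0.4178 = 14.16 mg/L.

L ≈ 14.2 mg/L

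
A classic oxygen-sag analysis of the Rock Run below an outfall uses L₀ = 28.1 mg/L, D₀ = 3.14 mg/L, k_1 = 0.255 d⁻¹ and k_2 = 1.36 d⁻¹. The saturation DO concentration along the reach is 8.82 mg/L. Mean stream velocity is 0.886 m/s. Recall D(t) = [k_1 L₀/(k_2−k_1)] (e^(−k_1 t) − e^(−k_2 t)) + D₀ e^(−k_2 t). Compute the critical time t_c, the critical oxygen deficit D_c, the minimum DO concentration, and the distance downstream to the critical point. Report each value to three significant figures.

t_c ≈ 0.916 d; D_c ≈ 4.17 mg/L; min DO ≈ 4.65 mg/L; x_c ≈ 70.1 km

t_c = [1/(k_2−k_1)] ln[(k_2/k_1)(1 − D₀(k_2−k_1)/(k_1 L₀))]
= [1/(1.36−0.255)] ln[(1.36/0.255)(1 − 3.14×1.105/(0.255×28.1))]
= (1/1.105) ln[5.333 × 0.5158] = 0.9050 × ln(2.751) = 0.9050 × 1.012 = 0.9157 d.
L(t_c) = L₀ e^(−k_1 t_c) = 28.1 × 0.7917 = 22.25 mg/L, and at the critical point k_2 D_c = k_1 L, so D_c = (0.255/1.36) × 22.25 = 4.172 mg/L.
Minimum DO = C_s − D_c = 8.82 − 4.172 = 4.648 mg/L.
x_c = v t_c = 0.886 m/s × 0.9157 d × 86400 s/d = 70100 m ≈ 70.1 km.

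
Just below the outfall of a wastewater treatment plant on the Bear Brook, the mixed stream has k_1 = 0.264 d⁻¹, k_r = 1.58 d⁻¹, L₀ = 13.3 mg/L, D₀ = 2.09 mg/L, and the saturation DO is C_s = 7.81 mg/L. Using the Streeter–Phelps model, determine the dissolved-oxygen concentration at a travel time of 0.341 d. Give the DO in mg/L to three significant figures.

k_1 L₀/(k_r−k_1) = 0.264×13.3/(1.58−0.264) = 3.511/1.316 = 2.668 mg/L.
e^(−k_1 t) = e^(−0.264×0.3410) = 0.9139; e^(−k_r t) = e^(−1.58×0.3410) = 0.5835.
D = 2.668 × (0.9139 − 0.5835) + 2.09 × 0.5835 = 0.8817 + 1.219 = 2.101 mg/L.
DO = C_s − D = 7.81 − 2.101 = 5.709 mg/L.

DO ≈ 5.71 mg/L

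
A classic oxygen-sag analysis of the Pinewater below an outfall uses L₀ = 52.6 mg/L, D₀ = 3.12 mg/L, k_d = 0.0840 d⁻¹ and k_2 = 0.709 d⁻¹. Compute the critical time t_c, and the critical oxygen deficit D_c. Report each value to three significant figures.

t_c = [1/(k_2−k_d)] ln[(k_2/k_d)(1 − D₀(k_2−k_d)/(k_d L₀))]
= [1/(0.709−0.0840)] ln[(0.709/0.0840)(1 − 3.12×0.6250/(0.0840×52.6))]
= (1/0.6250) ln[8.440 × 0.5587] = 1.600 × ln(4.715) = 1.600 × 1.551 = 2.481 d.
D_c = (k_d/k_2) L₀ e^(−k_d t_c) = (0.0840/0.709) × 52.6 × e^(−0.0840×2.481) = 0.1185 × 52.6 × 0.8119 = 5.059 mg/L.

t_c ≈ 2.48 d; D_c ≈ 5.06 mg/L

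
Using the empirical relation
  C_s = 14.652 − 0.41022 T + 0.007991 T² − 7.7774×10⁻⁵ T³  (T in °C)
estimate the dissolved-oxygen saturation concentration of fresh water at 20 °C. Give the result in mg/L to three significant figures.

C_s = 14.652 − 0.41022×20 + 0.007991×20² − 7.7774×10⁻⁵×20³ = 9.022 mg/L.

C_s ≈ 9.02 mg/L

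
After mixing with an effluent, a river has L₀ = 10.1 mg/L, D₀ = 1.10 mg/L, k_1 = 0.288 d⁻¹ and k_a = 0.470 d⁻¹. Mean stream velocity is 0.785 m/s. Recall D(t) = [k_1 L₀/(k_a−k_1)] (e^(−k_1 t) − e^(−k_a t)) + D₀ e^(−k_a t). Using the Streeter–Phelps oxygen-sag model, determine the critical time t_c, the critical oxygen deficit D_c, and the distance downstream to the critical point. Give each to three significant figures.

t_c = [1/(k_a−k_1)] ln[(k_a/k_1)(1 − D₀(k_a−k_1)/(k_1 L₀))]
= [1/(0.470−0.288)] ln[(0.470/0.288)(1 − 1.10×0.1820/(0.288×10.1))]
= (1/0.1820) ln[1.632 × 0.9312] = 5.495 × ln(1.520) = 5.495 × 0.4185 = 2.299 d.
L(t_c) = L₀ e^(−k_1 t_c) = 10.1 × 0.5157 = 5.209 mg/L, and at the critical point k_a D_c = k_1 L, so D_c = (0.288/0.470) × 5.209 = 3.192 mg/L.
x_c = v t_c = 0.785 m/s × 2.299 d × 86400 s/d = 155900 m ≈ 156 km.

t_c ≈ 2.30 d; D_c ≈ 3.19 mg/L; x_c ≈ 156 km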